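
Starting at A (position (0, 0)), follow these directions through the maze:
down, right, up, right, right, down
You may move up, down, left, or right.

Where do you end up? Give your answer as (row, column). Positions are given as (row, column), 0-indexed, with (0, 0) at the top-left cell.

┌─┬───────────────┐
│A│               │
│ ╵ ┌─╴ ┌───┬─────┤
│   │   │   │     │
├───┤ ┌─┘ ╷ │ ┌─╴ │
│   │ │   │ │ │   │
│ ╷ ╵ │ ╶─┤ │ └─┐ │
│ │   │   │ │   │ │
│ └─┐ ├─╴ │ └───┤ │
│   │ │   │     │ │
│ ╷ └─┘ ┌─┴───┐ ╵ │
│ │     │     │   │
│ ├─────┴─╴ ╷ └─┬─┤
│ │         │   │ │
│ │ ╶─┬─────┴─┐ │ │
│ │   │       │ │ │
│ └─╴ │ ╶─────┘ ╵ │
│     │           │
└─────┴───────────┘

Following directions step by step:
Start: (0, 0)
  down: (0, 0) → (1, 0)
  right: (1, 0) → (1, 1)
  up: (1, 1) → (0, 1)
  right: (0, 1) → (0, 2)
  right: (0, 2) → (0, 3)
  down: (0, 3) → (1, 3)
Final position: (1, 3)

Path taken:

┌─┬───────────────┐
│A│↱ → ↓          │
│ ╵ ┌─╴ ┌───┬─────┤
│↳ ↑│  B│   │     │
├───┤ ┌─┘ ╷ │ ┌─╴ │
│   │ │   │ │ │   │
│ ╷ ╵ │ ╶─┤ │ └─┐ │
│ │   │   │ │   │ │
│ └─┐ ├─╴ │ └───┤ │
│   │ │   │     │ │
│ ╷ └─┘ ┌─┴───┐ ╵ │
│ │     │     │   │
│ ├─────┴─╴ ╷ └─┬─┤
│ │         │   │ │
│ │ ╶─┬─────┴─┐ │ │
│ │   │       │ │ │
│ └─╴ │ ╶─────┘ ╵ │
│     │           │
└─────┴───────────┘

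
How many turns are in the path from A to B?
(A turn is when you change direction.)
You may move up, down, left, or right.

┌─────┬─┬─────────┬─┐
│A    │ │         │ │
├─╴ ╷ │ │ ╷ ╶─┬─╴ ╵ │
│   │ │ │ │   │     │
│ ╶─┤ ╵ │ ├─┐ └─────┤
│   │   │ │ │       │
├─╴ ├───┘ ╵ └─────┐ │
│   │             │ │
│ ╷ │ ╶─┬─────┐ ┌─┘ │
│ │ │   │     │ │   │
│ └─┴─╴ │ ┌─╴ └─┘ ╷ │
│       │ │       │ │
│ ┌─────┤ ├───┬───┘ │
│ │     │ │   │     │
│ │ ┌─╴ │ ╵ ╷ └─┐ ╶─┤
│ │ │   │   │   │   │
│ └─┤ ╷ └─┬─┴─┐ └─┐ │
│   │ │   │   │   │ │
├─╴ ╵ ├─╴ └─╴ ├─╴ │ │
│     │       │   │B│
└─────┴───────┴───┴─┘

Directions: right, down, left, down, right, down, left, down, down, right, right, right, up, left, up, right, right, up, up, up, right, down, right, down, right, right, right, down, down, down, down, left, down, right, down, down
Number of turns: 23

Solution:

┌─────┬─┬─────────┬─┐
│A ↓  │ │↱ ↓      │ │
├─╴ ╷ │ │ ╷ ╶─┬─╴ ╵ │
│↓ ↲│ │ │↑│↳ ↓│     │
│ ╶─┤ ╵ │ ├─┐ └─────┤
│↳ ↓│   │↑│ │↳ → → ↓│
├─╴ ├───┘ ╵ └─────┐ │
│↓ ↲│↱ → ↑        │↓│
│ ╷ │ ╶─┬─────┐ ┌─┘ │
│↓│ │↑ ↰│     │ │  ↓│
│ └─┴─╴ │ ┌─╴ └─┘ ╷ │
│↳ → → ↑│ │       │↓│
│ ┌─────┤ ├───┬───┘ │
│ │     │ │   │  ↓ ↲│
│ │ ┌─╴ │ ╵ ╷ └─┐ ╶─┤
│ │ │   │   │   │↳ ↓│
│ └─┤ ╷ └─┬─┴─┐ └─┐ │
│   │ │   │   │   │↓│
├─╴ ╵ ├─╴ └─╴ ├─╴ │ │
│     │       │   │B│
└─────┴───────┴───┴─┘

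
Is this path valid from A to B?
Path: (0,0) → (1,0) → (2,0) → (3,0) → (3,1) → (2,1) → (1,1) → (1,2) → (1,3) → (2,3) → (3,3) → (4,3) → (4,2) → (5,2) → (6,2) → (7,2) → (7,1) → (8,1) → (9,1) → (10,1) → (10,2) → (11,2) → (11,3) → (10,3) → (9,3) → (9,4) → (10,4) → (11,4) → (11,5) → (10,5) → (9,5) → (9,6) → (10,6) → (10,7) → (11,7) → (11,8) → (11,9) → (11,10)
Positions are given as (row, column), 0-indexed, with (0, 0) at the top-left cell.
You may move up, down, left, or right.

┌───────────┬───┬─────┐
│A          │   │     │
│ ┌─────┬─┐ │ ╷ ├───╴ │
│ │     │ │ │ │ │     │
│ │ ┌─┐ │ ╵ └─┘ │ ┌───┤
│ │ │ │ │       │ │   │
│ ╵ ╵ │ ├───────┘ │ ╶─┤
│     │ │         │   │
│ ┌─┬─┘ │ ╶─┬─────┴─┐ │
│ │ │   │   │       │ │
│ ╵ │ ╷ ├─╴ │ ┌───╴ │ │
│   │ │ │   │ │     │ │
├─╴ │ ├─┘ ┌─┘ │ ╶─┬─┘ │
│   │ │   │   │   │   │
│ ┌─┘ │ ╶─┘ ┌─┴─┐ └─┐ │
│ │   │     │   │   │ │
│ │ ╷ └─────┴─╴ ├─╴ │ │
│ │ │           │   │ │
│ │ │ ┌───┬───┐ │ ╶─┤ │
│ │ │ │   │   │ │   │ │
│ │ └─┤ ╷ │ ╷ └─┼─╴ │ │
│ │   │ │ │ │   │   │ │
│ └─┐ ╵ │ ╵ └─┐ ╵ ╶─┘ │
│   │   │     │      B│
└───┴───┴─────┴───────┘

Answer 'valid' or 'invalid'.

Checking path validity:
Result: All consecutive moves are passable.

valid

Correct solution:

┌───────────┬───┬─────┐
│A          │   │     │
│ ┌─────┬─┐ │ ╷ ├───╴ │
│↓│↱ → ↓│ │ │ │ │     │
│ │ ┌─┐ │ ╵ └─┘ │ ┌───┤
│↓│↑│ │↓│       │ │   │
│ ╵ ╵ │ ├───────┘ │ ╶─┤
│↳ ↑  │↓│         │   │
│ ┌─┬─┘ │ ╶─┬─────┴─┐ │
│ │ │↓ ↲│   │       │ │
│ ╵ │ ╷ ├─╴ │ ┌───╴ │ │
│   │↓│ │   │ │     │ │
├─╴ │ ├─┘ ┌─┘ │ ╶─┬─┘ │
│   │↓│   │   │   │   │
│ ┌─┘ │ ╶─┘ ┌─┴─┐ └─┐ │
│ │↓ ↲│     │   │   │ │
│ │ ╷ └─────┴─╴ ├─╴ │ │
│ │↓│           │   │ │
│ │ │ ┌───┬───┐ │ ╶─┤ │
│ │↓│ │↱ ↓│↱ ↓│ │   │ │
│ │ └─┤ ╷ │ ╷ └─┼─╴ │ │
│ │↳ ↓│↑│↓│↑│↳ ↓│   │ │
│ └─┐ ╵ │ ╵ └─┐ ╵ ╶─┘ │
│   │↳ ↑│↳ ↑  │↳ → → B│
└───┴───┴─────┴───────┘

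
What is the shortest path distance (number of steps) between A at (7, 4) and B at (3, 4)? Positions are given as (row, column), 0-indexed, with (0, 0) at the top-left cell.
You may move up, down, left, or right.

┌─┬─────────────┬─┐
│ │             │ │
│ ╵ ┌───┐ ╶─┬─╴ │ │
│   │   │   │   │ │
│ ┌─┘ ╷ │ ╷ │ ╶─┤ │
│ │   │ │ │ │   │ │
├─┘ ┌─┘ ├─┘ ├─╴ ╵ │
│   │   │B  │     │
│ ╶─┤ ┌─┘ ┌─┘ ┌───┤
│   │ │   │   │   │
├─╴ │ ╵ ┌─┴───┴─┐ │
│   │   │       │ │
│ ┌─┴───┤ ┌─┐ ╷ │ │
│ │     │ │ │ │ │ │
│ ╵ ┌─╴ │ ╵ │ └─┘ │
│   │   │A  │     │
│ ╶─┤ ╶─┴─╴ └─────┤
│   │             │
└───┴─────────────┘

Finding path from (7, 4) to (3, 4):
Path: (7,4) → (7,5) → (8,5) → (8,4) → (8,3) → (8,2) → (7,2) → (7,3) → (6,3) → (6,2) → (6,1) → (7,1) → (7,0) → (6,0) → (5,0) → (5,1) → (4,1) → (4,0) → (3,0) → (3,1) → (2,1) → (2,2) → (1,2) → (1,3) → (2,3) → (3,3) → (3,2) → (4,2) → (5,2) → (5,3) → (4,3) → (4,4) → (3,4)
Distance: 32 steps

Solution:

┌─┬─────────────┬─┐
│ │             │ │
│ ╵ ┌───┐ ╶─┬─╴ │ │
│   │↱ ↓│   │   │ │
│ ┌─┘ ╷ │ ╷ │ ╶─┤ │
│ │↱ ↑│↓│ │ │   │ │
├─┘ ┌─┘ ├─┘ ├─╴ ╵ │
│↱ ↑│↓ ↲│B  │     │
│ ╶─┤ ┌─┘ ┌─┘ ┌───┤
│↑ ↰│↓│↱ ↑│   │   │
├─╴ │ ╵ ┌─┴───┴─┐ │
│↱ ↑│↳ ↑│       │ │
│ ┌─┴───┤ ┌─┐ ╷ │ │
│↑│↓ ← ↰│ │ │ │ │ │
│ ╵ ┌─╴ │ ╵ │ └─┘ │
│↑ ↲│↱ ↑│A ↓│     │
│ ╶─┤ ╶─┴─╴ └─────┤
│   │↑ ← ← ↲      │
└───┴─────────────┘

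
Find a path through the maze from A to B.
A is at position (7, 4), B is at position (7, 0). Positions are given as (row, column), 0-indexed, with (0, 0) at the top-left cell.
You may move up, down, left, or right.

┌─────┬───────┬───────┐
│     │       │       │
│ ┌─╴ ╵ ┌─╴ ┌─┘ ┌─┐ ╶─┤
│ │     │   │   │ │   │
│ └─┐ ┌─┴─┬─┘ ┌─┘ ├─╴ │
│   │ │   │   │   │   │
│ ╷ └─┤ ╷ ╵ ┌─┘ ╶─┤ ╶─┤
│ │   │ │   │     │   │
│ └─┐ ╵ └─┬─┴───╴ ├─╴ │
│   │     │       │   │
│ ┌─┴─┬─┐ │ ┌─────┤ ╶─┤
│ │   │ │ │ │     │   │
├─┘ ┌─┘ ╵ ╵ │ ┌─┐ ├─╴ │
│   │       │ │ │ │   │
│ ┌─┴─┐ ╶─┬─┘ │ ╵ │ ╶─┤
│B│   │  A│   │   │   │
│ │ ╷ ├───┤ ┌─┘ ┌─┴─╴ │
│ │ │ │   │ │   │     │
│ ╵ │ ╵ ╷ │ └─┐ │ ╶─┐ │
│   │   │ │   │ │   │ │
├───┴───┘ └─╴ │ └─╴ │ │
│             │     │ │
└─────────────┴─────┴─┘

Finding the shortest path from (7, 4) to (7, 0):
Path length: 70 steps
Directions: left → up → right → up → up → left → up → up → right → down → right → up → right → up → right → up → right → right → down → right → down → left → down → right → down → left → down → right → down → left → down → right → down → left → left → down → right → down → left → left → up → up → up → right → up → up → left → left → down → down → left → down → down → right → down → left → left → up → up → left → down → left → up → up → left → down → down → left → up → up

Solution:

┌─────┬───────┬───────┐
│     │       │↱ → ↓  │
│ ┌─╴ ╵ ┌─╴ ┌─┘ ┌─┐ ╶─┤
│ │     │   │↱ ↑│ │↳ ↓│
│ └─┐ ┌─┴─┬─┘ ┌─┘ ├─╴ │
│   │ │↱ ↓│↱ ↑│   │↓ ↲│
│ ╷ └─┤ ╷ ╵ ┌─┘ ╶─┤ ╶─┤
│ │   │↑│↳ ↑│     │↳ ↓│
│ └─┐ ╵ └─┬─┴───╴ ├─╴ │
│   │  ↑ ↰│       │↓ ↲│
│ ┌─┴─┬─┐ │ ┌─────┤ ╶─┤
│ │   │ │↑│ │↓ ← ↰│↳ ↓│
├─┘ ┌─┘ ╵ ╵ │ ┌─┐ ├─╴ │
│   │  ↱ ↑  │↓│ │↑│↓ ↲│
│ ┌─┴─┐ ╶─┬─┘ │ ╵ │ ╶─┤
│B│↓ ↰│↑ A│↓ ↲│↱ ↑│↳ ↓│
│ │ ╷ ├───┤ ┌─┘ ┌─┴─╴ │
│↑│↓│↑│↓ ↰│↓│  ↑│↓ ← ↲│
│ ╵ │ ╵ ╷ │ └─┐ │ ╶─┐ │
│↑ ↲│↑ ↲│↑│↳ ↓│↑│↳ ↓│ │
├───┴───┘ └─╴ │ └─╴ │ │
│        ↑ ← ↲│↑ ← ↲│ │
└─────────────┴─────┴─┘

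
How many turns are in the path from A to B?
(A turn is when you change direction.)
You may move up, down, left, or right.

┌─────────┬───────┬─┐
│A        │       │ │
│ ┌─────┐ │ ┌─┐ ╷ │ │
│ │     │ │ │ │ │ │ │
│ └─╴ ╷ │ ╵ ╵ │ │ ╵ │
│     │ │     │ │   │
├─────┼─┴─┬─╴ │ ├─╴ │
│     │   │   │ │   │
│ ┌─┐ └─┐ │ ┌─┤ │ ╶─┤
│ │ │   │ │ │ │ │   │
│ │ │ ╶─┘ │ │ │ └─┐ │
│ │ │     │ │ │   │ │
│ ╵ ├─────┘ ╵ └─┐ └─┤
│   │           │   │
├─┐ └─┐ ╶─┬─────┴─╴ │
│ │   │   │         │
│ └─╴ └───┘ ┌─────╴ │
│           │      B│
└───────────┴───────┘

Directions: right, right, right, right, down, down, right, up, up, right, right, down, down, down, down, down, right, down, right, down, down
Number of turns: 9

Solution:

┌─────────┬───────┬─┐
│A → → → ↓│↱ → ↓  │ │
│ ┌─────┐ │ ┌─┐ ╷ │ │
│ │     │↓│↑│ │↓│ │ │
│ └─╴ ╷ │ ╵ ╵ │ │ ╵ │
│     │ │↳ ↑  │↓│   │
├─────┼─┴─┬─╴ │ ├─╴ │
│     │   │   │↓│   │
│ ┌─┐ └─┐ │ ┌─┤ │ ╶─┤
│ │ │   │ │ │ │↓│   │
│ │ │ ╶─┘ │ │ │ └─┐ │
│ │ │     │ │ │↳ ↓│ │
│ ╵ ├─────┘ ╵ └─┐ └─┤
│   │           │↳ ↓│
├─┐ └─┐ ╶─┬─────┴─╴ │
│ │   │   │        ↓│
│ └─╴ └───┘ ┌─────╴ │
│           │      B│
└───────────┴───────┘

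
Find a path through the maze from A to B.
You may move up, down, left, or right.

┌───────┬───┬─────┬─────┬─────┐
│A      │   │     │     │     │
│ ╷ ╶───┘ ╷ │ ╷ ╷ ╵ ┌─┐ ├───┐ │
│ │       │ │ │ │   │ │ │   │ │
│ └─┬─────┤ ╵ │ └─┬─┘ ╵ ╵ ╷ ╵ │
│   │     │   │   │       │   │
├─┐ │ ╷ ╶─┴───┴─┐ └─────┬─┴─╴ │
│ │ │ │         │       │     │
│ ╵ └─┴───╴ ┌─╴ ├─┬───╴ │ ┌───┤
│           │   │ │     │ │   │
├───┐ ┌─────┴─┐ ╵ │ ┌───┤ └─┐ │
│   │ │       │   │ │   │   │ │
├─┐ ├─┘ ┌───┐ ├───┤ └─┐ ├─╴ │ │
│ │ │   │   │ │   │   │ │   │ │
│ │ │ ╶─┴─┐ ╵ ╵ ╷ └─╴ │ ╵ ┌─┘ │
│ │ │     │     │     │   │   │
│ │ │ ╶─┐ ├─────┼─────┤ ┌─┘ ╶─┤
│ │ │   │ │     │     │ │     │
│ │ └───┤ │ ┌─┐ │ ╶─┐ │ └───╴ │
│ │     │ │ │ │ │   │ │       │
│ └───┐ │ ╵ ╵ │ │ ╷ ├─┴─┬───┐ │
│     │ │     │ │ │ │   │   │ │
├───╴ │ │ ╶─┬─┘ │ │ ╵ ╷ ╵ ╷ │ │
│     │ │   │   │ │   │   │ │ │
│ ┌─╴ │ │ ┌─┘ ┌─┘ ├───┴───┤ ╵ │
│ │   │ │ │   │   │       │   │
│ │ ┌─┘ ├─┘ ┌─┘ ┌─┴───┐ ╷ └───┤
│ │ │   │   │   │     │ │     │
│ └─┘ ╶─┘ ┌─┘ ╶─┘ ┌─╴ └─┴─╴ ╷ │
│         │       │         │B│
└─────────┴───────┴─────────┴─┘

Finding the shortest path through the maze:
Path length: 76 steps
Directions: right → down → right → right → right → up → right → down → down → right → up → up → right → right → down → right → up → right → right → down → down → right → up → right → down → right → down → left → left → down → down → right → down → left → down → left → down → down → right → right → right → down → down → down → left → up → up → left → down → left → up → left → down → left → up → up → left → down → down → down → left → down → left → down → right → right → up → right → right → down → right → right → right → up → right → down

Solution:

┌───────┬───┬─────┬─────┬─────┐
│A ↓    │↱ ↓│↱ → ↓│↱ → ↓│     │
│ ╷ ╶───┘ ╷ │ ╷ ╷ ╵ ┌─┐ ├───┐ │
│ │↳ → → ↑│↓│↑│ │↳ ↑│ │↓│↱ ↓│ │
│ └─┬─────┤ ╵ │ └─┬─┘ ╵ ╵ ╷ ╵ │
│   │     │↳ ↑│   │    ↳ ↑│↳ ↓│
├─┐ │ ╷ ╶─┴───┴─┐ └─────┬─┴─╴ │
│ │ │ │         │       │↓ ← ↲│
│ ╵ └─┴───╴ ┌─╴ ├─┬───╴ │ ┌───┤
│           │   │ │     │↓│   │
├───┐ ┌─────┴─┐ ╵ │ ┌───┤ └─┐ │
│   │ │       │   │ │   │↳ ↓│ │
├─┐ ├─┘ ┌───┐ ├───┤ └─┐ ├─╴ │ │
│ │ │   │   │ │   │   │ │↓ ↲│ │
│ │ │ ╶─┴─┐ ╵ ╵ ╷ └─╴ │ ╵ ┌─┘ │
│ │ │     │     │     │↓ ↲│   │
│ │ │ ╶─┐ ├─────┼─────┤ ┌─┘ ╶─┤
│ │ │   │ │     │     │↓│     │
│ │ └───┤ │ ┌─┐ │ ╶─┐ │ └───╴ │
│ │     │ │ │ │ │↓ ↰│ │↳ → → ↓│
│ └───┐ │ ╵ ╵ │ │ ╷ ├─┴─┬───┐ │
│     │ │     │ │↓│↑│↓ ↰│↓ ↰│↓│
├───╴ │ │ ╶─┬─┘ │ │ ╵ ╷ ╵ ╷ │ │
│     │ │   │   │↓│↑ ↲│↑ ↲│↑│↓│
│ ┌─╴ │ │ ┌─┘ ┌─┘ ├───┴───┤ ╵ │
│ │   │ │ │   │↓ ↲│       │↑ ↲│
│ │ ┌─┘ ├─┘ ┌─┘ ┌─┴───┐ ╷ └───┤
│ │ │   │   │↓ ↲│↱ → ↓│ │  ↱ ↓│
│ └─┘ ╶─┘ ┌─┘ ╶─┘ ┌─╴ └─┴─╴ ╷ │
│         │  ↳ → ↑│  ↳ → → ↑│B│
└─────────┴───────┴─────────┴─┘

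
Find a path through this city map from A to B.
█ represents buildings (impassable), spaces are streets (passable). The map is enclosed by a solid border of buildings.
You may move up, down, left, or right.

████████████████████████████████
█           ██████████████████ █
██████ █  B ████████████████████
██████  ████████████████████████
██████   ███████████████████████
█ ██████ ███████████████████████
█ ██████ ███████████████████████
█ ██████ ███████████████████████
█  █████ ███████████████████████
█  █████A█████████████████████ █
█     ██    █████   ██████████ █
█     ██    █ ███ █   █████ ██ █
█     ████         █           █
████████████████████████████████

Finding the shortest path from A to B:
Movement: cardinal only
Path length: 15 steps
Directions: up → up → up → up → up → left → up → left → up → up → right → right → down → right → right

Solution:

████████████████████████████████
█     ↱→↓   ██████████████████ █
██████↑█↳→B ████████████████████
██████↑↰████████████████████████
██████ ↑↰███████████████████████
█ ██████↑███████████████████████
█ ██████↑███████████████████████
█ ██████↑███████████████████████
█  █████↑███████████████████████
█  █████A█████████████████████ █
█     ██    █████   ██████████ █
█     ██    █ ███ █   █████ ██ █
█     ████         █           █
████████████████████████████████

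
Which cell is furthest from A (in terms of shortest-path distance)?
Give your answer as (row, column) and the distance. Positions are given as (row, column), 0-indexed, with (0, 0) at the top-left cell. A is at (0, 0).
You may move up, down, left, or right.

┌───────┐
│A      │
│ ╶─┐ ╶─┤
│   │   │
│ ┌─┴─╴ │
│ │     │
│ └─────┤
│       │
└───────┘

Computing BFS distances from A to all cells:
Furthest cell: (2, 1)
Distance: 7 steps

Path from A to the furthest cell:

┌───────┐
│A → ↓  │
│ ╶─┐ ╶─┤
│   │↳ ↓│
│ ┌─┴─╴ │
│ │B ← ↲│
│ └─────┤
│       │
└───────┘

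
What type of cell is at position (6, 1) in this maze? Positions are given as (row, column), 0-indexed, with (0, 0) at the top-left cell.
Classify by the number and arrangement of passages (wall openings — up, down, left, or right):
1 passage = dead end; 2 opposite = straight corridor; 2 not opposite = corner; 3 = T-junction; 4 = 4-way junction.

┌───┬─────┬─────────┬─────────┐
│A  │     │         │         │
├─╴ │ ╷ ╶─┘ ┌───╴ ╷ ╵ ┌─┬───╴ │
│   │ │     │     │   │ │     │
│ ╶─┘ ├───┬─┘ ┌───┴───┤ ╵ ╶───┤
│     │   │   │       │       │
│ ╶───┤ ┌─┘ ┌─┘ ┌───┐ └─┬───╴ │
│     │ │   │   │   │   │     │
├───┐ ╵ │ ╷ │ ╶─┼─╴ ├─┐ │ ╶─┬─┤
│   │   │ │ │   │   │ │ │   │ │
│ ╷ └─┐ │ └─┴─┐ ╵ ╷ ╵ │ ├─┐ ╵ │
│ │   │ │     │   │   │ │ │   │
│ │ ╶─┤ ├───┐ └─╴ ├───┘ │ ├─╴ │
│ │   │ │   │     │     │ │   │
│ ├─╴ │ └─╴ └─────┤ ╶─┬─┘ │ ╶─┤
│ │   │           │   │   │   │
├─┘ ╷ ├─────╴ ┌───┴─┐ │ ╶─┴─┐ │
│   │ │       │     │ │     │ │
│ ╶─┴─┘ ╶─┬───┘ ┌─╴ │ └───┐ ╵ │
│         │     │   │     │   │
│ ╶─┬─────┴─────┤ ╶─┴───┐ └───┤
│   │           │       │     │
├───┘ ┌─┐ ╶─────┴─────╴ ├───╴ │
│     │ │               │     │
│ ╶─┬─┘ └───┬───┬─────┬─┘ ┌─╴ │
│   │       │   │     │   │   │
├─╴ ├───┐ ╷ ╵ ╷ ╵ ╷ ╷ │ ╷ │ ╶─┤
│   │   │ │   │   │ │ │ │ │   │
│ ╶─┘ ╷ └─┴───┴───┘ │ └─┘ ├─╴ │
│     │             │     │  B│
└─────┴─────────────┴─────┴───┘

Checking cell at (6, 1):
Number of passages: 2
Cell type: corner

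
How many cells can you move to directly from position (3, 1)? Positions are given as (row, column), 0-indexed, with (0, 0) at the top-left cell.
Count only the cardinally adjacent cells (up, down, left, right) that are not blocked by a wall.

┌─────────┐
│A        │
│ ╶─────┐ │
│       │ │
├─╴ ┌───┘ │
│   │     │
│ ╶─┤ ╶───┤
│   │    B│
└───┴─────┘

Checking passable neighbors of (3, 1):
Neighbors: (3, 0)
Count: 1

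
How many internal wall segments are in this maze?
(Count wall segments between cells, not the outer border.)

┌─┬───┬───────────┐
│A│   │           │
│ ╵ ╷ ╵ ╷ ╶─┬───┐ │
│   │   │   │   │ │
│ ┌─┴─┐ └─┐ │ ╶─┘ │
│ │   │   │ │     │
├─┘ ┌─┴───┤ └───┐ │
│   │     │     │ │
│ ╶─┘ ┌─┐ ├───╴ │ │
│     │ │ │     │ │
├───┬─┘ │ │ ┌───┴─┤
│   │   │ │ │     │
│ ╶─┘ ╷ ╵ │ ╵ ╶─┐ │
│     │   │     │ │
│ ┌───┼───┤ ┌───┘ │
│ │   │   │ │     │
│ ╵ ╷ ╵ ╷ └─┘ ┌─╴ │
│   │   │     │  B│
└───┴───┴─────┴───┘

Counting internal wall segments:
Total internal walls: 64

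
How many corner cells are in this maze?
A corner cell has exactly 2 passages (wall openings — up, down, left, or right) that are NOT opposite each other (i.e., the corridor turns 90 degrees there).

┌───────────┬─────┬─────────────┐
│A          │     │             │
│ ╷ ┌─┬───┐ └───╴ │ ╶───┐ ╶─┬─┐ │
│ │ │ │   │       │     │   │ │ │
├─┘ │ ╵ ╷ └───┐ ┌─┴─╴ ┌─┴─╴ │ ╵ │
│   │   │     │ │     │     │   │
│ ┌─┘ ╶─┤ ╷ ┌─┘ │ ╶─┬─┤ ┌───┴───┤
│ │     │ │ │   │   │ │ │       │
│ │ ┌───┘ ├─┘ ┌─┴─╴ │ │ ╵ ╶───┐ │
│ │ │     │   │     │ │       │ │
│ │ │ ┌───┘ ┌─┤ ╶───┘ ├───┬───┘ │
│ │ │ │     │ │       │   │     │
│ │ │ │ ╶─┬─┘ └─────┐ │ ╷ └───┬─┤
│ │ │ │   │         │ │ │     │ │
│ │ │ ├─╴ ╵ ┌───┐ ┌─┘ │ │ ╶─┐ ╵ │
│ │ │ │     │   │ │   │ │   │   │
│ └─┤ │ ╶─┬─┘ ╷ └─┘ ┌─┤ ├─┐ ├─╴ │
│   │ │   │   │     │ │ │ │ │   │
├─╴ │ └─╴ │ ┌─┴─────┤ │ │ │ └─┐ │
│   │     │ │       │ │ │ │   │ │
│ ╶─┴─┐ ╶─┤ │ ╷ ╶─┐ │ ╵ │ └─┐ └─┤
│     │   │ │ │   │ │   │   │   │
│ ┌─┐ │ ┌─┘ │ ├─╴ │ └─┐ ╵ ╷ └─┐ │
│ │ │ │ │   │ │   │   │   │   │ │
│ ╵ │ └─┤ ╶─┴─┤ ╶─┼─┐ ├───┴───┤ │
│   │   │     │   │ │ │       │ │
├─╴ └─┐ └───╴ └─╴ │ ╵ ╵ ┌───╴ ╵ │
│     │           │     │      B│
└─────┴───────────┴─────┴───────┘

Counting corner cells (2 non-opposite passages):
Total corners: 100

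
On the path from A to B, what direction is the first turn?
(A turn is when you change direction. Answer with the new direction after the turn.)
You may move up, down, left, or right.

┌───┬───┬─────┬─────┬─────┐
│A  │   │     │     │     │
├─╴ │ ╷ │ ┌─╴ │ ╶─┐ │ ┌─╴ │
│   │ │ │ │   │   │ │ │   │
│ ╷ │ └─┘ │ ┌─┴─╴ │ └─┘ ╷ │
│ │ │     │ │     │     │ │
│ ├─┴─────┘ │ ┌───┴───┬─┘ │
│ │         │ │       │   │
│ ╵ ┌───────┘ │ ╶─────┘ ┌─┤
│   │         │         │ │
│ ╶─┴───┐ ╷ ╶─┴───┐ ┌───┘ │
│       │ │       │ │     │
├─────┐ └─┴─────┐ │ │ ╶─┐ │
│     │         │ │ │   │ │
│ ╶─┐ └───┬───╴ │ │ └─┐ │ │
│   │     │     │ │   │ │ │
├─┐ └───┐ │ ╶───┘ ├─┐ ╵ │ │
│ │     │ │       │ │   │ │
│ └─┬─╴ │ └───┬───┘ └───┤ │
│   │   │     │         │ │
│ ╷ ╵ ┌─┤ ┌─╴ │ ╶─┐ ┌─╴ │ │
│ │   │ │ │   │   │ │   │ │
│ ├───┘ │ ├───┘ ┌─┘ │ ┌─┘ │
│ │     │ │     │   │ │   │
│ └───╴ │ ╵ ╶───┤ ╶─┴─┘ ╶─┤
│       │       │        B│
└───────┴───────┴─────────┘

Directions: right, down, left, down, down, down, down, right, right, right, down, right, right, right, right, down, left, left, down, right, right, right, up, up, up, left, left, left, up, right, up, up, right, right, up, left, up, right, right, down, down, right, right, up, right, down, down, left, down, left, left, down, down, down, right, down, right, up, up, left, up, right, right, down, down, down, down, down, down, left, down, right
First turn direction: down

Solution:

┌───┬───┬─────┬─────┬─────┐
│A ↓│   │     │↱ → ↓│     │
├─╴ │ ╷ │ ┌─╴ │ ╶─┐ │ ┌─╴ │
│↓ ↲│ │ │ │   │↑ ↰│↓│ │↱ ↓│
│ ╷ │ └─┘ │ ┌─┴─╴ │ └─┘ ╷ │
│↓│ │     │ │↱ → ↑│↳ → ↑│↓│
│ ├─┴─────┘ │ ┌───┴───┬─┘ │
│↓│         │↑│       │↓ ↲│
│ ╵ ┌───────┘ │ ╶─────┘ ┌─┤
│↓  │      ↱ ↑│    ↓ ← ↲│ │
│ ╶─┴───┐ ╷ ╶─┴───┐ ┌───┘ │
│↳ → → ↓│ │↑ ← ← ↰│↓│↱ → ↓│
├─────┐ └─┴─────┐ │ │ ╶─┐ │
│     │↳ → → → ↓│↑│↓│↑ ↰│↓│
│ ╶─┐ └───┬───╴ │ │ └─┐ │ │
│   │     │↓ ← ↲│↑│↳ ↓│↑│↓│
├─┐ └───┐ │ ╶───┘ ├─┐ ╵ │ │
│ │     │ │↳ → → ↑│ │↳ ↑│↓│
│ └─┬─╴ │ └───┬───┘ └───┤ │
│   │   │     │         │↓│
│ ╷ ╵ ┌─┤ ┌─╴ │ ╶─┐ ┌─╴ │ │
│ │   │ │ │   │   │ │   │↓│
│ ├───┘ │ ├───┘ ┌─┘ │ ┌─┘ │
│ │     │ │     │   │ │↓ ↲│
│ └───╴ │ ╵ ╶───┤ ╶─┴─┘ ╶─┤
│       │       │      ↳ B│
└───────┴───────┴─────────┘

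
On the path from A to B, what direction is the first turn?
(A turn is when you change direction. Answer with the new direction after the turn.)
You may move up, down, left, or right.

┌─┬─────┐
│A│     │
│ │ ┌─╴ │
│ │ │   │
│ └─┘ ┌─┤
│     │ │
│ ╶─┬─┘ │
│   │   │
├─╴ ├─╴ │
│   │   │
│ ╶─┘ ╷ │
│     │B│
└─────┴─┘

Directions: down, down, down, right, down, left, down, right, right, up, right, down
First turn direction: right

Solution:

┌─┬─────┐
│A│     │
│ │ ┌─╴ │
│↓│ │   │
│ └─┘ ┌─┤
│↓    │ │
│ ╶─┬─┘ │
│↳ ↓│   │
├─╴ ├─╴ │
│↓ ↲│↱ ↓│
│ ╶─┘ ╷ │
│↳ → ↑│B│
└─────┴─┘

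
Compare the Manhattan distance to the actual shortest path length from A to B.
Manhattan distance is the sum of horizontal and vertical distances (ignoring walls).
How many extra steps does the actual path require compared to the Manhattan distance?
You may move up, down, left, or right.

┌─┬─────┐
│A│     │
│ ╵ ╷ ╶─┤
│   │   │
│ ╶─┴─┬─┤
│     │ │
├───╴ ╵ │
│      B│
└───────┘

Manhattan distance: |3 - 0| + |3 - 0| = 6
Actual path length: 6
Extra steps: 6 - 6 = 0

Solution:

┌─┬─────┐
│A│     │
│ ╵ ╷ ╶─┤
│↓  │   │
│ ╶─┴─┬─┤
│↳ → ↓│ │
├───╴ ╵ │
│    ↳ B│
└───────┘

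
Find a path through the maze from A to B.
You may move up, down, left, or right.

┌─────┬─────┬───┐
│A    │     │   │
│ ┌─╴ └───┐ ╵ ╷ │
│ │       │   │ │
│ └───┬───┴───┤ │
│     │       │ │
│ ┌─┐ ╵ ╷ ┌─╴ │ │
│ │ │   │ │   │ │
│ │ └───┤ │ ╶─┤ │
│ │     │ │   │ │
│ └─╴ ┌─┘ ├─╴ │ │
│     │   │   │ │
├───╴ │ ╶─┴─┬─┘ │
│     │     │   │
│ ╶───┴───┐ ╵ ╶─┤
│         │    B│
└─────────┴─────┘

Finding the shortest path through the maze:
Path length: 18 steps
Directions: down → down → right → right → down → right → up → right → down → down → down → left → down → right → right → down → right → right

Solution:

┌─────┬─────┬───┐
│A    │     │   │
│ ┌─╴ └───┐ ╵ ╷ │
│↓│       │   │ │
│ └───┬───┴───┤ │
│↳ → ↓│↱ ↓    │ │
│ ┌─┐ ╵ ╷ ┌─╴ │ │
│ │ │↳ ↑│↓│   │ │
│ │ └───┤ │ ╶─┤ │
│ │     │↓│   │ │
│ └─╴ ┌─┘ ├─╴ │ │
│     │↓ ↲│   │ │
├───╴ │ ╶─┴─┬─┘ │
│     │↳ → ↓│   │
│ ╶───┴───┐ ╵ ╶─┤
│         │↳ → B│
└─────────┴─────┘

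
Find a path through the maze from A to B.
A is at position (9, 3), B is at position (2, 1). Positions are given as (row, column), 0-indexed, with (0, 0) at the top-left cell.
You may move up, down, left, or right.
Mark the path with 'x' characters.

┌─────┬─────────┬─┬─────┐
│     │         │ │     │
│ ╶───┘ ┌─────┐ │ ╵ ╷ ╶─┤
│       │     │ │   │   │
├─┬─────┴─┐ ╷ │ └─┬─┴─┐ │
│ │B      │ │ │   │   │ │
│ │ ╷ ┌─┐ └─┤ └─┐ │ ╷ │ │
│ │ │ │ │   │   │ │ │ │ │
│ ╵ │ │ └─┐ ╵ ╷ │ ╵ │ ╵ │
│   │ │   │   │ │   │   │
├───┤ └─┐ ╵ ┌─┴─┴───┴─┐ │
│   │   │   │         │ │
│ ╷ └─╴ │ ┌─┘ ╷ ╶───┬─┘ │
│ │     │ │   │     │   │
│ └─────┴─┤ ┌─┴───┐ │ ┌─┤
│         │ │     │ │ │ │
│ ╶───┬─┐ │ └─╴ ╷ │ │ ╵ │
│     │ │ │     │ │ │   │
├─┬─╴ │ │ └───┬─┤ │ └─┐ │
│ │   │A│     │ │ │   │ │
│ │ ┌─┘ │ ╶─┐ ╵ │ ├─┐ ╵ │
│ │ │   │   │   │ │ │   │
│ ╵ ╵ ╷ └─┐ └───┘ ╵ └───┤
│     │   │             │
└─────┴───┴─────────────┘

Finding the shortest path from (9, 3) to (2, 1):
Path length: 23 steps
Directions: down → left → down → left → up → up → right → up → left → left → up → up → up → right → down → right → right → up → left → up → up → up → left

Solution:

┌─────┬─────────┬─┬─────┐
│     │         │ │     │
│ ╶───┘ ┌─────┐ │ ╵ ╷ ╶─┤
│       │     │ │   │   │
├─┬─────┴─┐ ╷ │ └─┬─┴─┐ │
│ │B x    │ │ │   │   │ │
│ │ ╷ ┌─┐ └─┤ └─┐ │ ╷ │ │
│ │ │x│ │   │   │ │ │ │ │
│ ╵ │ │ └─┐ ╵ ╷ │ ╵ │ ╵ │
│   │x│   │   │ │   │   │
├───┤ └─┐ ╵ ┌─┴─┴───┴─┐ │
│x x│x x│   │         │ │
│ ╷ └─╴ │ ┌─┘ ╷ ╶───┬─┘ │
│x│x x x│ │   │     │   │
│ └─────┴─┤ ┌─┴───┐ │ ┌─┤
│x        │ │     │ │ │ │
│ ╶───┬─┐ │ └─╴ ╷ │ │ ╵ │
│x x x│ │ │     │ │ │   │
├─┬─╴ │ │ └───┬─┤ │ └─┐ │
│ │x x│A│     │ │ │   │ │
│ │ ┌─┘ │ ╶─┐ ╵ │ ├─┐ ╵ │
│ │x│x x│   │   │ │ │   │
│ ╵ ╵ ╷ └─┐ └───┘ ╵ └───┤
│  x x│   │             │
└─────┴───┴─────────────┘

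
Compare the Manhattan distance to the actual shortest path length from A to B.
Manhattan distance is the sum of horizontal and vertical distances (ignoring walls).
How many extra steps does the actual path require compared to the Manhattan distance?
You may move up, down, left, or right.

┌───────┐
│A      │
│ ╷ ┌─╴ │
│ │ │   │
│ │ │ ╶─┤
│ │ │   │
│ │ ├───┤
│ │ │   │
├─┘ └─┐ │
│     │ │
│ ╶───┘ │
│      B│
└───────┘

Manhattan distance: |5 - 0| + |3 - 0| = 8
Actual path length: 10
Extra steps: 10 - 8 = 2

Solution:

┌───────┐
│A ↓    │
│ ╷ ┌─╴ │
│ │↓│   │
│ │ │ ╶─┤
│ │↓│   │
│ │ ├───┤
│ │↓│   │
├─┘ └─┐ │
│↓ ↲  │ │
│ ╶───┘ │
│↳ → → B│
└───────┘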